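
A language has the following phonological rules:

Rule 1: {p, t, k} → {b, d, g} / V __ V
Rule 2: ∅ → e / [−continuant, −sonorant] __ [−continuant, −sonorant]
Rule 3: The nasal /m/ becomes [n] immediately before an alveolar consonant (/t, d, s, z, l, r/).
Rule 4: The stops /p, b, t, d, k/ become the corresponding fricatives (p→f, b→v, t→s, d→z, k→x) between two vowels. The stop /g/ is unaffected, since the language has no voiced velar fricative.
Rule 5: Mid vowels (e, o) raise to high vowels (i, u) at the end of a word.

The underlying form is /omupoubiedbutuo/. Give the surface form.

omuvouviezevuzuu

Rule 1 (intervocalic voicing): /p/ is a voiceless stop between vowels /u/ and /o/, so it voices to [b]. /t/ is a voiceless stop between vowels /u/ and /u/, so it voices to [d]. /omupoubiedbutuo/ → omuboubiedbuduo.
Rule 2 (stop-cluster e-epenthesis): /d/ and /b/ form a stop–stop cluster, so [e] is inserted between them. /omuboubiedbuduo/ → omuboubiedebuduo.
Rule 3 (nasal place assimilation): no segment meets the environment; /omuboubiedebuduo/ is unchanged.
Rule 4 (intervocalic spirantization): /b/ is a stop between vowels /u/ and /o/, so it spirantizes to the fricative [v]. /b/ is a stop between vowels /u/ and /i/, so it spirantizes to the fricative [v]. /d/ is a stop between vowels /e/ and /e/, so it spirantizes to the fricative [z]. /b/ is a stop between vowels /e/ and /u/, so it spirantizes to the fricative [v]. /d/ is a stop between vowels /u/ and /u/, so it spirantizes to the fricative [z]. /omuboubiedebuduo/ → omuvouviezevuzuo.
Rule 5 (final vowel raising): /o/ is a mid vowel in word-final position, so it raises to [u]. /omuvouviezevuzuo/ → omuvouviezevuzuu.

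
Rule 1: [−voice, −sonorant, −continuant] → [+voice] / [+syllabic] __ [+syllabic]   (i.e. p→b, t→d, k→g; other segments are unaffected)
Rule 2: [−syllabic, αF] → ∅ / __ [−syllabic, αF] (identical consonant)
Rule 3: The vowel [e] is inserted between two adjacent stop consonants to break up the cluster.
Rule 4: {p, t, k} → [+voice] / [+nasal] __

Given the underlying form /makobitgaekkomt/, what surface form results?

magobitegaekomd

Rule 1 (intervocalic voicing): /k/ is a voiceless stop between vowels /a/ and /o/, so it voices to [g]. /makobitgaekkomt/ → magobitgaekkomt.
Rule 2 (degemination): /kk/ is a geminate; the first /k/ deletes. /magobitgaekkomt/ → magobitgaekomt.
Rule 3 (stop-cluster e-epenthesis): /t/ and /g/ form a stop–stop cluster, so [e] is inserted between them. /magobitgaekomt/ → magobitegaekomt.
Rule 4 (post-nasal voicing): /t/ is a voiceless stop immediately after the nasal /m/, so it voices to [d]. /magobitegaekomt/ → magobitegaekomd.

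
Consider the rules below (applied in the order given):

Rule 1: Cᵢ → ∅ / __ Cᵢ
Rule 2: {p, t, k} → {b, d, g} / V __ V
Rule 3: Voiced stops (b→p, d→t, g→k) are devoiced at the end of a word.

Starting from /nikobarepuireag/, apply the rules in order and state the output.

Rule 1 (degemination): no segment meets the environment; /nikobarepuireag/ is unchanged.
Rule 2 (intervocalic voicing): /k/ is a voiceless stop between vowels /i/ and /o/, so it voices to [g]. /p/ is a voiceless stop between vowels /e/ and /u/, so it voices to [b]. /nikobarepuireag/ → nigobarebuireag.
Rule 3 (final devoicing): /g/ is a voiced stop in word-final position, so it devoices to [k]. /nigobarebuireag/ → nigobarebuireak.

nigobarebuireak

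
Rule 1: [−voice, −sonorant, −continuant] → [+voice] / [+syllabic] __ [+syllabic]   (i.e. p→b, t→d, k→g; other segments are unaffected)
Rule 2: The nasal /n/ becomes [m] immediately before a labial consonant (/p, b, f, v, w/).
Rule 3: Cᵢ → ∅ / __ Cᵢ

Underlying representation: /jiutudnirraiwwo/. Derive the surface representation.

jiududniraiwo

Rule 1 (intervocalic voicing): /t/ is a voiceless stop between vowels /u/ and /u/, so it voices to [d]. /jiutudnirraiwwo/ → jiududnirraiwwo.
Rule 2 (nasal place assimilation): no segment meets the environment; /jiududnirraiwwo/ is unchanged.
Rule 3 (degemination): /rr/ is a geminate; the first /r/ deletes. /ww/ is a geminate; the first /w/ deletes. /jiududnirraiwwo/ → jiududniraiwo.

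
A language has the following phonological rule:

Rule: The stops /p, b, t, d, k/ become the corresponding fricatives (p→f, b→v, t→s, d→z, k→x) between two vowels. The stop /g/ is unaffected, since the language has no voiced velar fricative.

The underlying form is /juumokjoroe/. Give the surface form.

No segment of /juumokjoroe/ meets the structural description of the rule, so the form surfaces unchanged.

juumokjoroe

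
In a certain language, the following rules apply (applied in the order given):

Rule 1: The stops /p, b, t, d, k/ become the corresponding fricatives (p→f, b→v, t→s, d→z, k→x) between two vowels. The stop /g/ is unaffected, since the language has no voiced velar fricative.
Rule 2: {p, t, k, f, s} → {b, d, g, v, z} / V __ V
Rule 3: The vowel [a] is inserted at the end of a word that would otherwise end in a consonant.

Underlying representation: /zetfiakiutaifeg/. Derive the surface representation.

zetfiaxiuzaivega

Rule 1 (intervocalic spirantization): /k/ is a stop between vowels /a/ and /i/, so it spirantizes to the fricative [x]. /t/ is a stop between vowels /u/ and /a/, so it spirantizes to the fricative [s]. /zetfiakiutaifeg/ → zetfiaxiusaifeg.
Rule 2 (intervocalic voicing): /s/ is a voiceless obstruent between vowels /u/ and /a/, so it voices to [z]. /f/ is a voiceless obstruent between vowels /i/ and /e/, so it voices to [v]. /zetfiaxiusaifeg/ → zetfiaxiuzaiveg.
Rule 3 (final a-epenthesis): the form ends in the consonant /g/, so [a] is inserted word-finally. /zetfiaxiuzaiveg/ → zetfiaxiuzaivega.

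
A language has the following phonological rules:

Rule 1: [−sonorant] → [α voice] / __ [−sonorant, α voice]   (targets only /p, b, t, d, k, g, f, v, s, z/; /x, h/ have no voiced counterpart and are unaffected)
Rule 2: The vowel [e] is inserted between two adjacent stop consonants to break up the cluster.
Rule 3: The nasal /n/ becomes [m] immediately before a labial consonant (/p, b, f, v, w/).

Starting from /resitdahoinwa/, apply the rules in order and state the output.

residedahoimwa

Rule 1 (regressive voicing assimilation): /t/ precedes the voiced obstruent /d/, so it voices to [d] by assimilation. /resitdahoinwa/ → residdahoinwa.
Rule 2 (stop-cluster e-epenthesis): /d/ and /d/ form a stop–stop cluster, so [e] is inserted between them. /residdahoinwa/ → residedahoinwa.
Rule 3 (nasal place assimilation): /n/ precedes the labial consonant /w/, so it assimilates in place to [m]. /residedahoinwa/ → residedahoimwa.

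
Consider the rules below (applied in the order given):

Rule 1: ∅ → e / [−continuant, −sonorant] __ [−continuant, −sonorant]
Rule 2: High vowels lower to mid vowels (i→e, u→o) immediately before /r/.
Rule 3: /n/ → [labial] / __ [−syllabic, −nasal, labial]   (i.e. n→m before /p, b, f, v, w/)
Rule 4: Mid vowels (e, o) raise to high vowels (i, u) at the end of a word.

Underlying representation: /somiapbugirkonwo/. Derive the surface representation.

somiapebugerkomwu

Rule 1 (stop-cluster e-epenthesis): /p/ and /b/ form a stop–stop cluster, so [e] is inserted between them. /somiapbugirkonwo/ → somiapebugirkonwo.
Rule 2 (pre-rhotic lowering): /i/ is a high vowel immediately before /r/, so it lowers to [e]. /somiapebugirkonwo/ → somiapebugerkonwo.
Rule 3 (nasal place assimilation): /n/ precedes the labial consonant /w/, so it assimilates in place to [m]. /somiapebugerkonwo/ → somiapebugerkomwo.
Rule 4 (final vowel raising): /o/ is a mid vowel in word-final position, so it raises to [u]. /somiapebugerkomwo/ → somiapebugerkomwu.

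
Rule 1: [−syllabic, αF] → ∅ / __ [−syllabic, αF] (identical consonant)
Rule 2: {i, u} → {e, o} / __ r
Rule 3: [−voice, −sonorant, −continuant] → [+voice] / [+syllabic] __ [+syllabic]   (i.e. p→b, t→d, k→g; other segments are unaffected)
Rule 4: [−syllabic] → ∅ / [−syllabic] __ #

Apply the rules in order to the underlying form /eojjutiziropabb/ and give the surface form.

Rule 1 (degemination): /jj/ is a geminate; the first /j/ deletes. /bb/ is a geminate; the first /b/ deletes. /eojjutiziropabb/ → eojutiziropab.
Rule 2 (pre-rhotic lowering): /i/ is a high vowel immediately before /r/, so it lowers to [e]. /eojutiziropab/ → eojutizeropab.
Rule 3 (intervocalic voicing): /t/ is a voiceless stop between vowels /u/ and /i/, so it voices to [d]. /p/ is a voiceless stop between vowels /o/ and /a/, so it voices to [b]. /eojutizeropab/ → eojudizerobab.
Rule 4 (final cluster simplification): no segment meets the environment; /eojudizerobab/ is unchanged.

eojudizerobab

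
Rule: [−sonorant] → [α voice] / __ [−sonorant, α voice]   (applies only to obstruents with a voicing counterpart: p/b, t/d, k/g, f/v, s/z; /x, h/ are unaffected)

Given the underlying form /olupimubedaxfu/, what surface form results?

No segment of /olupimubedaxfu/ meets the structural description of the rule, so the form surfaces unchanged.

olupimubedaxfu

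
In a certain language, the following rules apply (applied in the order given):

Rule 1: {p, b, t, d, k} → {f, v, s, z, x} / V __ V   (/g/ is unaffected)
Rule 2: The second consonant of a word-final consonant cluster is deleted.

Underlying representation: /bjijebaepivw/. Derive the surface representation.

bjijevaefiv

Rule 1 (intervocalic spirantization): /b/ is a stop between vowels /e/ and /a/, so it spirantizes to the fricative [v]. /p/ is a stop between vowels /e/ and /i/, so it spirantizes to the fricative [f]. /bjijebaepivw/ → bjijevaefivw.
Rule 2 (final cluster simplification): /w/ is the second consonant of a word-final cluster /vw/, so it deletes. /bjijevaefivw/ → bjijevaefiv.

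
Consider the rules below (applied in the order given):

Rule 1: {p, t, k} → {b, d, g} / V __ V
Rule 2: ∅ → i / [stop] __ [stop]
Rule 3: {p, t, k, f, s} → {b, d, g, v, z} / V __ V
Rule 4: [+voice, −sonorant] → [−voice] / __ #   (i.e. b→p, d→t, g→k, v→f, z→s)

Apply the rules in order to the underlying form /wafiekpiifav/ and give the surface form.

Rule 1 (intervocalic voicing): no segment meets the environment; /wafiekpiifav/ is unchanged.
Rule 2 (stop-cluster i-epenthesis): /k/ and /p/ form a stop–stop cluster, so [i] is inserted between them. /wafiekpiifav/ → wafiekipiifav.
Rule 3 (intervocalic voicing): /f/ is a voiceless obstruent between vowels /a/ and /i/, so it voices to [v]. /k/ is a voiceless obstruent between vowels /e/ and /i/, so it voices to [g]. /p/ is a voiceless obstruent between vowels /i/ and /i/, so it voices to [b]. /f/ is a voiceless obstruent between vowels /i/ and /a/, so it voices to [v]. /wafiekipiifav/ → waviegibiivav.
Rule 4 (final devoicing): /v/ is a voiced obstruent in word-final position, so it devoices to [f]. /waviegibiivav/ → waviegibiivaf.

waviegibiivaf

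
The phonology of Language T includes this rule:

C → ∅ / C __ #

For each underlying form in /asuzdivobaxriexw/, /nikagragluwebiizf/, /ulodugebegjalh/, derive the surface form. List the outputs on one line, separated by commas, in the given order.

asuzdivobaxriex, nikagragluwebiiz, ulodugebegjal

/asuzdivobaxriexw/: /w/ is the second consonant of a word-final cluster /xw/, so it deletes. → [asuzdivobaxriex].
/nikagragluwebiizf/: /f/ is the second consonant of a word-final cluster /zf/, so it deletes. → [nikagragluwebiiz].
/ulodugebegjalh/: /h/ is the second consonant of a word-final cluster /lh/, so it deletes. → [ulodugebegjal].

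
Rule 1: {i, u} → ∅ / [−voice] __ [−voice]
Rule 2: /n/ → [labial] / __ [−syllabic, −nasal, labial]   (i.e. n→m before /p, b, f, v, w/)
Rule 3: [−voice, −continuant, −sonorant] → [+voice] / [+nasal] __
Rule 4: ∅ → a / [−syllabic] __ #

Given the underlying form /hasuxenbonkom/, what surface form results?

hasxembongoma

Rule 1 (high vowel syncope): /u/ is a high vowel flanked by voiceless consonants /s/ and /x/, so it deletes. /hasuxenbonkom/ → hasxenbonkom.
Rule 2 (nasal place assimilation): /n/ precedes the labial consonant /b/, so it assimilates in place to [m]. /hasxenbonkom/ → hasxembonkom.
Rule 3 (post-nasal voicing): /k/ is a voiceless stop immediately after the nasal /n/, so it voices to [g]. /hasxembonkom/ → hasxembongom.
Rule 4 (final a-epenthesis): the form ends in the consonant /m/, so [a] is inserted word-finally. /hasxembongom/ → hasxembongoma.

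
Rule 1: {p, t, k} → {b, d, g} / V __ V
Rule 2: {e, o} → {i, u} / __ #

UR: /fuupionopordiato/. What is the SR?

Rule 1 (intervocalic voicing): /p/ is a voiceless stop between vowels /u/ and /i/, so it voices to [b]. /p/ is a voiceless stop between vowels /o/ and /o/, so it voices to [b]. /t/ is a voiceless stop between vowels /a/ and /o/, so it voices to [d]. /fuupionopordiato/ → fuubionobordiado.
Rule 2 (final vowel raising): /o/ is a mid vowel in word-final position, so it raises to [u]. /fuubionobordiado/ → fuubionobordiadu.

fuubionobordiadu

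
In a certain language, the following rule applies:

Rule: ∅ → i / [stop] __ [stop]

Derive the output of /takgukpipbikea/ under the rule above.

takigukipipibikea

/k/ and /g/ form a stop–stop cluster, so [i] is inserted between them.
/k/ and /p/ form a stop–stop cluster, so [i] is inserted between them.
/p/ and /b/ form a stop–stop cluster, so [i] is inserted between them.
Surface form: [takigukipipibikea].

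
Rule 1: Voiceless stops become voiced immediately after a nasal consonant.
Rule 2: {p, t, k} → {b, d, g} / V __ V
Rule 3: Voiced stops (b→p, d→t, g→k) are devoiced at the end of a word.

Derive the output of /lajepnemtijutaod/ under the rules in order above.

lajepnemdijudaot

Rule 1 (post-nasal voicing): /t/ is a voiceless stop immediately after the nasal /m/, so it voices to [d]. /lajepnemtijutaod/ → lajepnemdijutaod.
Rule 2 (intervocalic voicing): /t/ is a voiceless stop between vowels /u/ and /a/, so it voices to [d]. /lajepnemdijutaod/ → lajepnemdijudaod.
Rule 3 (final devoicing): /d/ is a voiced stop in word-final position, so it devoices to [t]. /lajepnemdijudaod/ → lajepnemdijudaot.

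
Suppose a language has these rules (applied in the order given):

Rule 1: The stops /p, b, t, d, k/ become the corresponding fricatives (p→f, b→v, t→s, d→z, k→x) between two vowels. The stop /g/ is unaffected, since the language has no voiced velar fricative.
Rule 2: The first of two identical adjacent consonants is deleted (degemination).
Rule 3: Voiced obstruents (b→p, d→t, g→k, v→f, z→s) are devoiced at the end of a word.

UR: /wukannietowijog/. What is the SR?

Rule 1 (intervocalic spirantization): /k/ is a stop between vowels /u/ and /a/, so it spirantizes to the fricative [x]. /t/ is a stop between vowels /e/ and /o/, so it spirantizes to the fricative [s]. /wukannietowijog/ → wuxanniesowijog.
Rule 2 (degemination): /nn/ is a geminate; the first /n/ deletes. /wuxanniesowijog/ → wuxaniesowijog.
Rule 3 (final devoicing): /g/ is a voiced obstruent in word-final position, so it devoices to [k]. /wuxaniesowijog/ → wuxaniesowijok.

wuxaniesowijok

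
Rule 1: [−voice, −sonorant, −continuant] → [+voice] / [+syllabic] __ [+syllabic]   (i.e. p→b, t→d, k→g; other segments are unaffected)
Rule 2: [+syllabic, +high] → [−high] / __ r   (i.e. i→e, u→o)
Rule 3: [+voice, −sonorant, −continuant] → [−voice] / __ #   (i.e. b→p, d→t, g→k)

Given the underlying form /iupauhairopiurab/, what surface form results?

iubauhaerobiorap

Rule 1 (intervocalic voicing): /p/ is a voiceless stop between vowels /u/ and /a/, so it voices to [b]. /p/ is a voiceless stop between vowels /o/ and /i/, so it voices to [b]. /iupauhairopiurab/ → iubauhairobiurab.
Rule 2 (pre-rhotic lowering): /i/ is a high vowel immediately before /r/, so it lowers to [e]. /u/ is a high vowel immediately before /r/, so it lowers to [o]. /iubauhairobiurab/ → iubauhaerobiorab.
Rule 3 (final devoicing): /b/ is a voiced stop in word-final position, so it devoices to [p]. /iubauhaerobiorab/ → iubauhaerobiorap.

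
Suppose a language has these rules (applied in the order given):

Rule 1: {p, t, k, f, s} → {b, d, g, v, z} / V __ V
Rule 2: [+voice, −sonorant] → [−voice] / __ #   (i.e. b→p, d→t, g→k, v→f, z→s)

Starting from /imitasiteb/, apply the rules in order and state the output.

imidazidep

Rule 1 (intervocalic voicing): /t/ is a voiceless obstruent between vowels /i/ and /a/, so it voices to [d]. /s/ is a voiceless obstruent between vowels /a/ and /i/, so it voices to [z]. /t/ is a voiceless obstruent between vowels /i/ and /e/, so it voices to [d]. /imitasiteb/ → imidazideb.
Rule 2 (final devoicing): /b/ is a voiced obstruent in word-final position, so it devoices to [p]. /imidazideb/ → imidazidep.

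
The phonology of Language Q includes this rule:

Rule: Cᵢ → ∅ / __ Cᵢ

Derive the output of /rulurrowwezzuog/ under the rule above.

rulurowezuog

/rr/ is a geminate; the first /r/ deletes.
/ww/ is a geminate; the first /w/ deletes.
/zz/ is a geminate; the first /z/ deletes.
Surface form: [rulurowezuog].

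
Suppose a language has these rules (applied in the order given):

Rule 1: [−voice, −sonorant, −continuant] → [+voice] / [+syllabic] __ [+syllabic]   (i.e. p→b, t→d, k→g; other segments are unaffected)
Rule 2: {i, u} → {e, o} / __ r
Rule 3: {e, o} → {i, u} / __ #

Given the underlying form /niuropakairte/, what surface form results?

niorobagaerti

Rule 1 (intervocalic voicing): /p/ is a voiceless stop between vowels /o/ and /a/, so it voices to [b]. /k/ is a voiceless stop between vowels /a/ and /a/, so it voices to [g]. /niuropakairte/ → niurobagairte.
Rule 2 (pre-rhotic lowering): /u/ is a high vowel immediately before /r/, so it lowers to [o]. /i/ is a high vowel immediately before /r/, so it lowers to [e]. /niurobagairte/ → niorobagaerte.
Rule 3 (final vowel raising): /e/ is a mid vowel in word-final position, so it raises to [i]. /niorobagaerte/ → niorobagaerti.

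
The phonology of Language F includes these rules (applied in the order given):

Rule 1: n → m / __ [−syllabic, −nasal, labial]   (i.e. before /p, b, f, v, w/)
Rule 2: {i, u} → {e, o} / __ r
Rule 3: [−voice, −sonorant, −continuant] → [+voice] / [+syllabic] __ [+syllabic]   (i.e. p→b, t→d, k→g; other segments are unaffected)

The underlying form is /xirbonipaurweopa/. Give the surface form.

xerbonibaorweoba

Rule 1 (nasal place assimilation): no segment meets the environment; /xirbonipaurweopa/ is unchanged.
Rule 2 (pre-rhotic lowering): /i/ is a high vowel immediately before /r/, so it lowers to [e]. /u/ is a high vowel immediately before /r/, so it lowers to [o]. /xirbonipaurweopa/ → xerbonipaorweopa.
Rule 3 (intervocalic voicing): /p/ is a voiceless stop between vowels /i/ and /a/, so it voices to [b]. /p/ is a voiceless stop between vowels /o/ and /a/, so it voices to [b]. /xerbonipaorweopa/ → xerbonibaorweoba.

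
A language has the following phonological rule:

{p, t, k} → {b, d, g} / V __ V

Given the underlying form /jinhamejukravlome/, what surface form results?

jinhamejukravlome

No segment of /jinhamejukravlome/ meets the structural description of the rule, so the form surfaces unchanged.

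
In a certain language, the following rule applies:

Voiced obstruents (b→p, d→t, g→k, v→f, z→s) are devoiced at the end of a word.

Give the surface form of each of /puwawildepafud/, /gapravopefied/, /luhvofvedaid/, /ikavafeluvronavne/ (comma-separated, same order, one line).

puwawildepafut, gapravopefiet, luhvofvedait, ikavafeluvronavne

/puwawildepafud/: /d/ is a voiced obstruent in word-final position, so it devoices to [t]. → [puwawildepafut].
/gapravopefied/: /d/ is a voiced obstruent in word-final position, so it devoices to [t]. → [gapravopefiet].
/luhvofvedaid/: /d/ is a voiced obstruent in word-final position, so it devoices to [t]. → [luhvofvedait].
/ikavafeluvronavne/: the rule's environment is not met; surfaces unchanged as [ikavafeluvronavne].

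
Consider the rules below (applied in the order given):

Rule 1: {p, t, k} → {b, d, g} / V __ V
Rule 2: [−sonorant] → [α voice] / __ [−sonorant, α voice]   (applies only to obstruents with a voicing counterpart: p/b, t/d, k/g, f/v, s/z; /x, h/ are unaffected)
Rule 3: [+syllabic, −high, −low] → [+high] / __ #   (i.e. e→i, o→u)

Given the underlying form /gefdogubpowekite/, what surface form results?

gevdoguppowegidi

Rule 1 (intervocalic voicing): /k/ is a voiceless stop between vowels /e/ and /i/, so it voices to [g]. /t/ is a voiceless stop between vowels /i/ and /e/, so it voices to [d]. /gefdogubpowekite/ → gefdogubpowegide.
Rule 2 (regressive voicing assimilation): /f/ precedes the voiced obstruent /d/, so it voices to [v] by assimilation. /b/ precedes the voiceless obstruent /p/, so it devoices to [p] by assimilation. /gefdogubpowegide/ → gevdoguppowegide.
Rule 3 (final vowel raising): /e/ is a mid vowel in word-final position, so it raises to [i]. /gevdoguppowegide/ → gevdoguppowegidi.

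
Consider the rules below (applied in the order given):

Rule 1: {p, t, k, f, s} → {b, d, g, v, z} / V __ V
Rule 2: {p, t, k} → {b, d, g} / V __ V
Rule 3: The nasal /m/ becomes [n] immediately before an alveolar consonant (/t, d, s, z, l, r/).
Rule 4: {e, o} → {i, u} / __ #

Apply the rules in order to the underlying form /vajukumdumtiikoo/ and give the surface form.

Rule 1 (intervocalic voicing): /k/ is a voiceless obstruent between vowels /u/ and /u/, so it voices to [g]. /k/ is a voiceless obstruent between vowels /i/ and /o/, so it voices to [g]. /vajukumdumtiikoo/ → vajugumdumtiigoo.
Rule 2 (intervocalic voicing): no segment meets the environment; /vajugumdumtiigoo/ is unchanged.
Rule 3 (nasal place assimilation): /m/ precedes the alveolar consonant /d/, so it assimilates in place to [n]. /m/ precedes the alveolar consonant /t/, so it assimilates in place to [n]. /vajugumdumtiigoo/ → vajugunduntiigoo.
Rule 4 (final vowel raising): /o/ is a mid vowel in word-final position, so it raises to [u]. /vajugunduntiigoo/ → vajugunduntiigou.

vajugunduntiigou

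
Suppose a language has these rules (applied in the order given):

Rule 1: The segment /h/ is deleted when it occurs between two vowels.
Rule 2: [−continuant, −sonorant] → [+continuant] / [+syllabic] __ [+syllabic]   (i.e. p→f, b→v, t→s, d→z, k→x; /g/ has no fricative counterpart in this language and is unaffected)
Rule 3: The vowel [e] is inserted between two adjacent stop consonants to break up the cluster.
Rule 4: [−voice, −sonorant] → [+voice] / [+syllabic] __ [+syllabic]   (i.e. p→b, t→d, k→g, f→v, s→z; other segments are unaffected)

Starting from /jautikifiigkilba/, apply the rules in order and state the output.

jauzixiviigegilba

Rule 1 (intervocalic h-deletion): no segment meets the environment; /jautikifiigkilba/ is unchanged.
Rule 2 (intervocalic spirantization): /t/ is a stop between vowels /u/ and /i/, so it spirantizes to the fricative [s]. /k/ is a stop between vowels /i/ and /i/, so it spirantizes to the fricative [x]. /jautikifiigkilba/ → jausixifiigkilba.
Rule 3 (stop-cluster e-epenthesis): /g/ and /k/ form a stop–stop cluster, so [e] is inserted between them. /jausixifiigkilba/ → jausixifiigekilba.
Rule 4 (intervocalic voicing): /s/ is a voiceless obstruent between vowels /u/ and /i/, so it voices to [z]. /f/ is a voiceless obstruent between vowels /i/ and /i/, so it voices to [v]. /k/ is a voiceless obstruent between vowels /e/ and /i/, so it voices to [g]. /jausixifiigekilba/ → jauzixiviigegilba.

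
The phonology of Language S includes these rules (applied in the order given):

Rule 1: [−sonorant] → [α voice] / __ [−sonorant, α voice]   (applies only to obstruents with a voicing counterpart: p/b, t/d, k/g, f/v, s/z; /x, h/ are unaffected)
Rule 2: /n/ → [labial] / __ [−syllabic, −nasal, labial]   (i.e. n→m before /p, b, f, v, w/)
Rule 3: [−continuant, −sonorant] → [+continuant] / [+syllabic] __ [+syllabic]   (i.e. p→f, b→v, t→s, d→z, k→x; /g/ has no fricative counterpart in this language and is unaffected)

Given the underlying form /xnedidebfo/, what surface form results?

Rule 1 (regressive voicing assimilation): /b/ precedes the voiceless obstruent /f/, so it devoices to [p] by assimilation. /xnedidebfo/ → xnedidepfo.
Rule 2 (nasal place assimilation): no segment meets the environment; /xnedidepfo/ is unchanged.
Rule 3 (intervocalic spirantization): /d/ is a stop between vowels /e/ and /i/, so it spirantizes to the fricative [z]. /d/ is a stop between vowels /i/ and /e/, so it spirantizes to the fricative [z]. /xnedidepfo/ → xnezizepfo.

xnezizepfo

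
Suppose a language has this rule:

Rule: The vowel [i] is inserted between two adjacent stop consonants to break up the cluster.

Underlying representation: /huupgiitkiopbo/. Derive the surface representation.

huupigiitikiopibo

/p/ and /g/ form a stop–stop cluster, so [i] is inserted between them.
/t/ and /k/ form a stop–stop cluster, so [i] is inserted between them.
/p/ and /b/ form a stop–stop cluster, so [i] is inserted between them.
Surface form: [huupigiitikiopibo].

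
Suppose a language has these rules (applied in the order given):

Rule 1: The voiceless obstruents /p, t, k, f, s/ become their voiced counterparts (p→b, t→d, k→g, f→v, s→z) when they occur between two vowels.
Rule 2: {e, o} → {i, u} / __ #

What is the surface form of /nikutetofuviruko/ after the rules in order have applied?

nigudedovuvirugu

Rule 1 (intervocalic voicing): /k/ is a voiceless obstruent between vowels /i/ and /u/, so it voices to [g]. /t/ is a voiceless obstruent between vowels /u/ and /e/, so it voices to [d]. /t/ is a voiceless obstruent between vowels /e/ and /o/, so it voices to [d]. /f/ is a voiceless obstruent between vowels /o/ and /u/, so it voices to [v]. /k/ is a voiceless obstruent between vowels /u/ and /o/, so it voices to [g]. /nikutetofuviruko/ → nigudedovuvirugo.
Rule 2 (final vowel raising): /o/ is a mid vowel in word-final position, so it raises to [u]. /nigudedovuvirugo/ → nigudedovuvirugu.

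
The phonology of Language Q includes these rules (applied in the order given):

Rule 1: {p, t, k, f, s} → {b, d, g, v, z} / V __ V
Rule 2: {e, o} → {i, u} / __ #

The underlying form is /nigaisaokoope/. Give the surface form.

Rule 1 (intervocalic voicing): /s/ is a voiceless obstruent between vowels /i/ and /a/, so it voices to [z]. /k/ is a voiceless obstruent between vowels /o/ and /o/, so it voices to [g]. /p/ is a voiceless obstruent between vowels /o/ and /e/, so it voices to [b]. /nigaisaokoope/ → nigaizaogoobe.
Rule 2 (final vowel raising): /e/ is a mid vowel in word-final position, so it raises to [i]. /nigaizaogoobe/ → nigaizaogoobi.

nigaizaogoobi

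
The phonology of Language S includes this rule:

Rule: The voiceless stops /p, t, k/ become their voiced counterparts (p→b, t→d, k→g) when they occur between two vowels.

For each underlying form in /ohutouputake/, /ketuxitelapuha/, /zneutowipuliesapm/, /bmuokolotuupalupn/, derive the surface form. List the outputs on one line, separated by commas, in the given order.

/ohutouputake/: /t/ is a voiceless stop between vowels /u/ and /o/, so it voices to [d]. /p/ is a voiceless stop between vowels /u/ and /u/, so it voices to [b]. /t/ is a voiceless stop between vowels /u/ and /a/, so it voices to [d]. /k/ is a voiceless stop between vowels /a/ and /e/, so it voices to [g]. → [ohudoubudage].
/ketuxitelapuha/: /t/ is a voiceless stop between vowels /e/ and /u/, so it voices to [d]. /t/ is a voiceless stop between vowels /i/ and /e/, so it voices to [d]. /p/ is a voiceless stop between vowels /a/ and /u/, so it voices to [b]. → [keduxidelabuha].
/zneutowipuliesapm/: /t/ is a voiceless stop between vowels /u/ and /o/, so it voices to [d]. /p/ is a voiceless stop between vowels /i/ and /u/, so it voices to [b]. → [zneudowibuliesapm].
/bmuokolotuupalupn/: /k/ is a voiceless stop between vowels /o/ and /o/, so it voices to [g]. /t/ is a voiceless stop between vowels /o/ and /u/, so it voices to [d]. /p/ is a voiceless stop between vowels /u/ and /a/, so it voices to [b]. → [bmuogoloduubalupn].

ohudoubudage, keduxidelabuha, zneudowibuliesapm, bmuogoloduubalupn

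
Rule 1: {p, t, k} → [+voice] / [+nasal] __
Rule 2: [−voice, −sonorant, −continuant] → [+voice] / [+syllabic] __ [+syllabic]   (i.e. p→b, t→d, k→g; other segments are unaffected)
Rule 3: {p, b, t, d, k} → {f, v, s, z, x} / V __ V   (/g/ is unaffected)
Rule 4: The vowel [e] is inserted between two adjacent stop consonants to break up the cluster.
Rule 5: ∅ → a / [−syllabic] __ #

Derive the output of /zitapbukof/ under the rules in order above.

Rule 1 (post-nasal voicing): no segment meets the environment; /zitapbukof/ is unchanged.
Rule 2 (intervocalic voicing): /t/ is a voiceless stop between vowels /i/ and /a/, so it voices to [d]. /k/ is a voiceless stop between vowels /u/ and /o/, so it voices to [g]. /zitapbukof/ → zidapbugof.
Rule 3 (intervocalic spirantization): /d/ is a stop between vowels /i/ and /a/, so it spirantizes to the fricative [z]. /zidapbugof/ → zizapbugof.
Rule 4 (stop-cluster e-epenthesis): /p/ and /b/ form a stop–stop cluster, so [e] is inserted between them. /zizapbugof/ → zizapebugof.
Rule 5 (final a-epenthesis): the form ends in the consonant /f/, so [a] is inserted word-finally. /zizapebugof/ → zizapebugofa.

zizapebugofa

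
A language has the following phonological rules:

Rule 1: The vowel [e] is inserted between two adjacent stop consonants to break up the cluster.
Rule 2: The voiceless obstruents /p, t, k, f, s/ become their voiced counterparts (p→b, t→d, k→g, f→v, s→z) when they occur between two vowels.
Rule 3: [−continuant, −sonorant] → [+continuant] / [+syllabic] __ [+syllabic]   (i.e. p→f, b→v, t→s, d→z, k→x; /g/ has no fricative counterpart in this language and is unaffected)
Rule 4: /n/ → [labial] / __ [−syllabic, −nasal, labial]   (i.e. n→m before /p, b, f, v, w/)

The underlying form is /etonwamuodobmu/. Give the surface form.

Rule 1 (stop-cluster e-epenthesis): no segment meets the environment; /etonwamuodobmu/ is unchanged.
Rule 2 (intervocalic voicing): /t/ is a voiceless obstruent between vowels /e/ and /o/, so it voices to [d]. /etonwamuodobmu/ → edonwamuodobmu.
Rule 3 (intervocalic spirantization): /d/ is a stop between vowels /e/ and /o/, so it spirantizes to the fricative [z]. /d/ is a stop between vowels /o/ and /o/, so it spirantizes to the fricative [z]. /edonwamuodobmu/ → ezonwamuozobmu.
Rule 4 (nasal place assimilation): /n/ precedes the labial consonant /w/, so it assimilates in place to [m]. /ezonwamuozobmu/ → ezomwamuozobmu.

ezomwamuozobmu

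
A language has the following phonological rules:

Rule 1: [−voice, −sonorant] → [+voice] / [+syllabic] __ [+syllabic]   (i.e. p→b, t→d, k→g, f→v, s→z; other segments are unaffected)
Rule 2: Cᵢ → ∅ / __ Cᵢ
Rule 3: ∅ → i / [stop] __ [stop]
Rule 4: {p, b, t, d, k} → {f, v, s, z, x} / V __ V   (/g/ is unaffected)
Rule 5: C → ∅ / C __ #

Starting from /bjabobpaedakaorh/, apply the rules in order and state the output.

bjavovifaezagaor

Rule 1 (intervocalic voicing): /k/ is a voiceless obstruent between vowels /a/ and /a/, so it voices to [g]. /bjabobpaedakaorh/ → bjabobpaedagaorh.
Rule 2 (degemination): no segment meets the environment; /bjabobpaedagaorh/ is unchanged.
Rule 3 (stop-cluster i-epenthesis): /b/ and /p/ form a stop–stop cluster, so [i] is inserted between them. /bjabobpaedagaorh/ → bjabobipaedagaorh.
Rule 4 (intervocalic spirantization): /b/ is a stop between vowels /a/ and /o/, so it spirantizes to the fricative [v]. /b/ is a stop between vowels /o/ and /i/, so it spirantizes to the fricative [v]. /p/ is a stop between vowels /i/ and /a/, so it spirantizes to the fricative [f]. /d/ is a stop between vowels /e/ and /a/, so it spirantizes to the fricative [z]. /bjabobipaedagaorh/ → bjavovifaezagaorh.
Rule 5 (final cluster simplification): /h/ is the second consonant of a word-final cluster /rh/, so it deletes. /bjavovifaezagaorh/ → bjavovifaezagaor.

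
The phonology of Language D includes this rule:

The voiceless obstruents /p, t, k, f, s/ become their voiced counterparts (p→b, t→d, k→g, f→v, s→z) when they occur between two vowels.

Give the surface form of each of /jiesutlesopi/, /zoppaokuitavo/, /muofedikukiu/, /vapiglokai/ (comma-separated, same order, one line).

jiezutlezobi, zoppaoguidavo, muovedigugiu, vabiglogai

/jiesutlesopi/: /s/ is a voiceless obstruent between vowels /e/ and /u/, so it voices to [z]. /s/ is a voiceless obstruent between vowels /e/ and /o/, so it voices to [z]. /p/ is a voiceless obstruent between vowels /o/ and /i/, so it voices to [b]. → [jiezutlezobi].
/zoppaokuitavo/: /k/ is a voiceless obstruent between vowels /o/ and /u/, so it voices to [g]. /t/ is a voiceless obstruent between vowels /i/ and /a/, so it voices to [d]. → [zoppaoguidavo].
/muofedikukiu/: /f/ is a voiceless obstruent between vowels /o/ and /e/, so it voices to [v]. /k/ is a voiceless obstruent between vowels /i/ and /u/, so it voices to [g]. /k/ is a voiceless obstruent between vowels /u/ and /i/, so it voices to [g]. → [muovedigugiu].
/vapiglokai/: /p/ is a voiceless obstruent between vowels /a/ and /i/, so it voices to [b]. /k/ is a voiceless obstruent between vowels /o/ and /a/, so it voices to [g]. → [vabiglogai].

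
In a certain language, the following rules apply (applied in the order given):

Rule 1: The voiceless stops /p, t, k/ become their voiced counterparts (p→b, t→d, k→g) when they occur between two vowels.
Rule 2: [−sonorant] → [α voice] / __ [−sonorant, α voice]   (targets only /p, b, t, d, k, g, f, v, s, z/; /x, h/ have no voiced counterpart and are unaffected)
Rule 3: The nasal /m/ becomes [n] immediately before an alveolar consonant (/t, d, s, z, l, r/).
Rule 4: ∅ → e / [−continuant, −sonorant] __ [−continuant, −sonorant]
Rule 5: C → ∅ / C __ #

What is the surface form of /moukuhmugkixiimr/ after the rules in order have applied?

Rule 1 (intervocalic voicing): /k/ is a voiceless stop between vowels /u/ and /u/, so it voices to [g]. /moukuhmugkixiimr/ → mouguhmugkixiimr.
Rule 2 (regressive voicing assimilation): /g/ precedes the voiceless obstruent /k/, so it devoices to [k] by assimilation. /mouguhmugkixiimr/ → mouguhmukkixiimr.
Rule 3 (nasal place assimilation): /m/ precedes the alveolar consonant /r/, so it assimilates in place to [n]. /mouguhmukkixiimr/ → mouguhmukkixiinr.
Rule 4 (stop-cluster e-epenthesis): /k/ and /k/ form a stop–stop cluster, so [e] is inserted between them. /mouguhmukkixiinr/ → mouguhmukekixiinr.
Rule 5 (final cluster simplification): /r/ is the second consonant of a word-final cluster /nr/, so it deletes. /mouguhmukekixiinr/ → mouguhmukekixiin.

mouguhmukekixiin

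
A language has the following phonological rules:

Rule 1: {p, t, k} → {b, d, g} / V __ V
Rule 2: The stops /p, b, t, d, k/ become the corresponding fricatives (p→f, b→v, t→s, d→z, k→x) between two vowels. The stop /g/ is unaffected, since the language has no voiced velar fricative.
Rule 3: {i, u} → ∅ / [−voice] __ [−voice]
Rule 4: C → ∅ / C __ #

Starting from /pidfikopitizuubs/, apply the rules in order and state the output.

Rule 1 (intervocalic voicing): /k/ is a voiceless stop between vowels /i/ and /o/, so it voices to [g]. /p/ is a voiceless stop between vowels /o/ and /i/, so it voices to [b]. /t/ is a voiceless stop between vowels /i/ and /i/, so it voices to [d]. /pidfikopitizuubs/ → pidfigobidizuubs.
Rule 2 (intervocalic spirantization): /b/ is a stop between vowels /o/ and /i/, so it spirantizes to the fricative [v]. /d/ is a stop between vowels /i/ and /i/, so it spirantizes to the fricative [z]. /pidfigobidizuubs/ → pidfigovizizuubs.
Rule 3 (high vowel syncope): no segment meets the environment; /pidfigovizizuubs/ is unchanged.
Rule 4 (final cluster simplification): /s/ is the second consonant of a word-final cluster /bs/, so it deletes. /pidfigovizizuubs/ → pidfigovizizuub.

pidfigovizizuub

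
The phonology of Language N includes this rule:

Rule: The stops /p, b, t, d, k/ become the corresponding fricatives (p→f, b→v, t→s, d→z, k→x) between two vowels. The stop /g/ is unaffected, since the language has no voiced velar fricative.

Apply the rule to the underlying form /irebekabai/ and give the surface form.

irevexavai

/b/ is a stop between vowels /e/ and /e/, so it spirantizes to the fricative [v].
/k/ is a stop between vowels /e/ and /a/, so it spirantizes to the fricative [x].
/b/ is a stop between vowels /a/ and /a/, so it spirantizes to the fricative [v].
Surface form: [irevexavai].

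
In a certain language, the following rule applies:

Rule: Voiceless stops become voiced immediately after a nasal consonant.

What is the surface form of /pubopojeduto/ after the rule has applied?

pubopojeduto

No segment of /pubopojeduto/ meets the structural description of the rule, so the form surfaces unchanged.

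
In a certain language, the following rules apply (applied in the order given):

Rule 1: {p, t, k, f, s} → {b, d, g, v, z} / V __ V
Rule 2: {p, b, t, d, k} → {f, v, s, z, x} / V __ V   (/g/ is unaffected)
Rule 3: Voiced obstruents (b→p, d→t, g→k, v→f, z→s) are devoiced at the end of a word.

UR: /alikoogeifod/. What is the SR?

Rule 1 (intervocalic voicing): /k/ is a voiceless obstruent between vowels /i/ and /o/, so it voices to [g]. /f/ is a voiceless obstruent between vowels /i/ and /o/, so it voices to [v]. /alikoogeifod/ → aligoogeivod.
Rule 2 (intervocalic spirantization): no segment meets the environment; /aligoogeivod/ is unchanged.
Rule 3 (final devoicing): /d/ is a voiced obstruent in word-final position, so it devoices to [t]. /aligoogeivod/ → aligoogeivot.

aligoogeivot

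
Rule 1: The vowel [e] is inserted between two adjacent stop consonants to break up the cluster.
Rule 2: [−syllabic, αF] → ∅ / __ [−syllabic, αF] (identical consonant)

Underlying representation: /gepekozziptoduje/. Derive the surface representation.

Rule 1 (stop-cluster e-epenthesis): /p/ and /t/ form a stop–stop cluster, so [e] is inserted between them. /gepekozziptoduje/ → gepekozzipetoduje.
Rule 2 (degemination): /zz/ is a geminate; the first /z/ deletes. /gepekozzipetoduje/ → gepekozipetoduje.

gepekozipetoduje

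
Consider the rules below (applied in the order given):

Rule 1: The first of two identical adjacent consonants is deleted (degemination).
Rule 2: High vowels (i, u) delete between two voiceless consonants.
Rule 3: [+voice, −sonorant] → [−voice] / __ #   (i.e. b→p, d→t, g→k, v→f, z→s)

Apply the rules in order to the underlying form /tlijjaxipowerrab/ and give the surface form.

tlijaxpowerap

Rule 1 (degemination): /jj/ is a geminate; the first /j/ deletes. /rr/ is a geminate; the first /r/ deletes. /tlijjaxipowerrab/ → tlijaxipowerab.
Rule 2 (high vowel syncope): /i/ is a high vowel flanked by voiceless consonants /x/ and /p/, so it deletes. /tlijaxipowerab/ → tlijaxpowerab.
Rule 3 (final devoicing): /b/ is a voiced obstruent in word-final position, so it devoices to [p]. /tlijaxpowerab/ → tlijaxpowerap.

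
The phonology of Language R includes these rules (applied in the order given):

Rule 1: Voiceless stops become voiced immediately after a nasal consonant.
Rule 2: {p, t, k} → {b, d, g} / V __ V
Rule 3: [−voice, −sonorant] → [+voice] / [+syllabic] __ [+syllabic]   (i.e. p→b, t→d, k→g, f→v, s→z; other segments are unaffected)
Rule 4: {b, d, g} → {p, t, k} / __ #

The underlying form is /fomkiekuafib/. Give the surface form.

Rule 1 (post-nasal voicing): /k/ is a voiceless stop immediately after the nasal /m/, so it voices to [g]. /fomkiekuafib/ → fomgiekuafib.
Rule 2 (intervocalic voicing): /k/ is a voiceless stop between vowels /e/ and /u/, so it voices to [g]. /fomgiekuafib/ → fomgieguafib.
Rule 3 (intervocalic voicing): /f/ is a voiceless obstruent between vowels /a/ and /i/, so it voices to [v]. /fomgieguafib/ → fomgieguavib.
Rule 4 (final devoicing): /b/ is a voiced stop in word-final position, so it devoices to [p]. /fomgieguavib/ → fomgieguavip.

fomgieguavip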